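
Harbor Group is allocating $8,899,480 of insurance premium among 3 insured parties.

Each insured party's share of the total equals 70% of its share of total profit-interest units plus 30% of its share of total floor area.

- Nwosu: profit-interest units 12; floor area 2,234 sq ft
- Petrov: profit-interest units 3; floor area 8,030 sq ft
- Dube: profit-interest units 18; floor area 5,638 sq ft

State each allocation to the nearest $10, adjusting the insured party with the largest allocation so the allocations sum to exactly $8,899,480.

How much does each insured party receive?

Nwosu: $2,640,400 | Petrov: $1,914,520 | Dube: $4,344,560

Totals — profit-interest units 33, floor area 15,902.
Combined weights (70% profit-interest units + 30% floor area): Nwosu 0.2967; Petrov 0.2151; Dube 0.4882.
Unrounded shares: Nwosu 2,640,396.48; Petrov 1,914,516.14; Dube 4,344,567.38.
Rounded to nearest $10: Nwosu $2,640,400; Petrov $1,914,520; Dube $4,344,570. Sum = $8,899,490.
Difference $8,899,480 − $8,899,490 = −$10 applied to largest allocation (Dube): Dube becomes $4,344,560.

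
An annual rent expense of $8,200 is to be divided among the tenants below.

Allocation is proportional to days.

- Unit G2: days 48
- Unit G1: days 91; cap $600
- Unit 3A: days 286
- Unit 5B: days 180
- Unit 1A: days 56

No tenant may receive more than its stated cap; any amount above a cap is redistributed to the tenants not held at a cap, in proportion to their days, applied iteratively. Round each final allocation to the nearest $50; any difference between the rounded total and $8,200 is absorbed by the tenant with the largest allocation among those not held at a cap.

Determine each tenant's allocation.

Combined days = 661.
Proportional shares (ignoring caps): Unit G2 595.46; Unit G1 1,128.90; Unit 3A 3,547.96; Unit 5B 2,232.98; Unit 1A 694.70.
Capped: Unit G1 ($600); remaining pool $7,600 reallocated over remaining days 570.
Remaining shares: Unit G2 640.00 → $650; Unit 3A 3,813.33 → $3,800; Unit 5B 2,400.00 → $2,400; Unit 1A 746.67 → $750.

Unit G2: $650 · Unit G1: $600 · Unit 3A: $3,800 · Unit 5B: $2,400 · Unit 1A: $750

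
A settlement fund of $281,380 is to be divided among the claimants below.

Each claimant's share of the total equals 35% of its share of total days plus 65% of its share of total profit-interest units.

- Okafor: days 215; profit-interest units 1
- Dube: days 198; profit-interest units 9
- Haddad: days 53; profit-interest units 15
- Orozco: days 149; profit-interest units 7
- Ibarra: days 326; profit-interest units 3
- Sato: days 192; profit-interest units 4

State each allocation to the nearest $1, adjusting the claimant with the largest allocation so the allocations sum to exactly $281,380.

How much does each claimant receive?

Okafor: $23,378; Dube: $59,418; Haddad: $74,951; Orozco: $45,779; Ibarra: $42,406; Sato: $35,448

Days total 1,133; profit-interest units total 39.
Composite weights (35% days + 65% profit-interest units): Okafor 0.0831; Dube 0.2112; Haddad 0.2664; Orozco 0.1627; Ibarra 0.1507; Sato 0.1260.
Raw shares: Okafor 23,377.97; Dube 59,417.62; Haddad 74,951.88; Orozco 45,779.09; Ibarra 42,405.68; Sato 35,447.75.
At nearest $1: Okafor $23,378; Dube $59,418; Haddad $74,952; Orozco $45,779; Ibarra $42,406; Sato $35,448. Sum = $281,381.
Difference $281,380 − $281,381 = −$1 applied to largest allocation (Haddad): Haddad becomes $74,951.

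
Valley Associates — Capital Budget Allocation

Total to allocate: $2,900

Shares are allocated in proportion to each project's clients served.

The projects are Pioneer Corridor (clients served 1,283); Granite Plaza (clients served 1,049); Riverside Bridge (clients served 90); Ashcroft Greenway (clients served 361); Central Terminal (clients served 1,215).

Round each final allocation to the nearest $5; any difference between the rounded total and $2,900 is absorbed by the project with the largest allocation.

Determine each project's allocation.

Total clients served = 3,998.
Proportional shares: Pioneer Corridor 1,283/3,998 × $2,900 = 930.64; Granite Plaza 1,049/3,998 × $2,900 = 760.91; Riverside Bridge 90/3,998 × $2,900 = 65.28; Ashcroft Greenway 361/3,998 × $2,900 = 261.86; Central Terminal 1,215/3,998 × $2,900 = 881.32.
At nearest $5: Pioneer Corridor $930; Granite Plaza $760; Riverside Bridge $65; Ashcroft Greenway $260; Central Terminal $880. Sum = $2,895.
Difference $2,900 − $2,895 = +$5 applied to largest allocation (Pioneer Corridor): Pioneer Corridor becomes $935.

Pioneer Corridor: $935 | Granite Plaza: $760 | Riverside Bridge: $65 | Ashcroft Greenway: $260 | Central Terminal: $880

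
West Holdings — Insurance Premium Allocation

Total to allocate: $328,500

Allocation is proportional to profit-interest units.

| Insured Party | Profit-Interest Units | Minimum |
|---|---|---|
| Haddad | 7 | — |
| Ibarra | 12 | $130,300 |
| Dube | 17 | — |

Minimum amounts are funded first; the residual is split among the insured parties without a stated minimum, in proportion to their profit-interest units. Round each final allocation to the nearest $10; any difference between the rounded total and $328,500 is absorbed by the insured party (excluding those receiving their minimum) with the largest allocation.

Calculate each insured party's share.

Minimums first: Ibarra $130,300. Residual $198,200.
Residual split over remaining profit-interest units 24: Haddad 57,808.33 → $57,810; Dube 140,391.67 → $140,390.

Haddad: $57,810 | Ibarra: $130,300 | Dube: $140,390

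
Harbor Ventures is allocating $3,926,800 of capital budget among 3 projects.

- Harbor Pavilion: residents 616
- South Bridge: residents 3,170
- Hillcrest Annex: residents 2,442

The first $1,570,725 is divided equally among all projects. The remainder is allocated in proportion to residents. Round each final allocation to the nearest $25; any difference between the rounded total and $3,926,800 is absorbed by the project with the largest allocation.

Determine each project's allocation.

Harbor Pavilion: $756,600 · South Bridge: $1,722,800 · Hillcrest Annex: $1,447,400

$1,570,725 shared equally gives $523,575 per project.
Remainder $2,356,075 by residents (total 6,228): Harbor Pavilion 233,035.04 → $233,025; South Bridge 1,199,222.50 → $1,199,225; Hillcrest Annex 923,817.46 → $923,825.
Totals: Harbor Pavilion $523,575 + $233,025 = $756,600; South Bridge $523,575 + $1,199,225 = $1,722,800; Hillcrest Annex $523,575 + $923,825 = $1,447,400.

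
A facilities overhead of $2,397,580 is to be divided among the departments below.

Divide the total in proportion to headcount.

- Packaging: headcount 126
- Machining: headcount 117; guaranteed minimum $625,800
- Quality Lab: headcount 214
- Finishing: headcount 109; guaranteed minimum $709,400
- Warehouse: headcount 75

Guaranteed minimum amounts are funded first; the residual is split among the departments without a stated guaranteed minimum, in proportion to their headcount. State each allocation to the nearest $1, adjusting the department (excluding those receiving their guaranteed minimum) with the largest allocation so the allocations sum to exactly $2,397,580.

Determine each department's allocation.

Packaging: $322,554 | Machining: $625,800 | Quality Lab: $547,830 | Finishing: $709,400 | Warehouse: $191,996

Fund the minimums — Machining $625,800; Finishing $709,400. Balance $1,062,380.
Balance split over remaining headcount 415: Packaging 322,553.93 → $322,554; Quality Lab 547,829.69 → $547,830; Warehouse 191,996.39 → $191,996.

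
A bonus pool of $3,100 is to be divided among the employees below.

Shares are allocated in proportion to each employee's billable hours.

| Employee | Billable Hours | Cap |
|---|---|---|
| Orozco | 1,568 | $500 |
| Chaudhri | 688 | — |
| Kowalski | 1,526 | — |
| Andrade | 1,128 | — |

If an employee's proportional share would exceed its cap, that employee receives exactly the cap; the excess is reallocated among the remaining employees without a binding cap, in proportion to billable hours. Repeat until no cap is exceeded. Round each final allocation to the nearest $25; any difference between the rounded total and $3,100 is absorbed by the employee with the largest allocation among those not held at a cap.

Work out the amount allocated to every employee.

Billable hours total: 4,910.
Unconstrained shares: Orozco 989.98; Chaudhri 434.38; Kowalski 963.46; Andrade 712.18.
Held at cap: Orozco ($500); residual $2,600 reallocated over remaining billable hours 3,342.
Remaining shares: Chaudhri 535.25 → $525; Kowalski 1,187.19 → $1,175; Andrade 877.56 → $875.
Rounding difference +$25 applied to Kowalski → $1,200.

Orozco: $500; Chaudhri: $525; Kowalski: $1,200; Andrade: $875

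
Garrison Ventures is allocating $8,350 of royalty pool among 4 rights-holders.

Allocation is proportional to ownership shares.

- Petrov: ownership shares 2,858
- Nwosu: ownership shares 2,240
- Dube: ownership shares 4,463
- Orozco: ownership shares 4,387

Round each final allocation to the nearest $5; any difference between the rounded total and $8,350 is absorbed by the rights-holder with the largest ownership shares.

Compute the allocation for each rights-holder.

Total ownership shares = 13,948.
Proportional shares: Petrov 2,858/13,948 × $8,350 = 1,710.95; Nwosu 2,240/13,948 × $8,350 = 1,340.98; Dube 4,463/13,948 × $8,350 = 2,671.78; Orozco 4,387/13,948 × $8,350 = 2,626.29.
Rounded to nearest $5: Petrov $1,710; Nwosu $1,340; Dube $2,670; Orozco $2,625. Sum = $8,345.
Difference $8,350 − $8,345 = +$5 applied to largest ownership shares (Dube): Dube becomes $2,675.

Petrov: $1,710 · Nwosu: $1,340 · Dube: $2,675 · Orozco: $2,625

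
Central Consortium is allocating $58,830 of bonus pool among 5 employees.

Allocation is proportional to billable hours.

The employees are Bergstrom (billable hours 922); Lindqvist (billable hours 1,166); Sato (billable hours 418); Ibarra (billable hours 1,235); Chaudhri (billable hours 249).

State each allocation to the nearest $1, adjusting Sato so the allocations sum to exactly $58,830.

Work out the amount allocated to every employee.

Bergstrom: $13,594 · Lindqvist: $17,192 · Sato: $6,164 · Ibarra: $18,209 · Chaudhri: $3,671

Total billable hours = 3,990.
Unrounded shares: Bergstrom 922/3,990 × $58,830 = 13,594.30; Lindqvist 1,166/3,990 × $58,830 = 17,191.92; Sato 418/3,990 × $58,830 = 6,163.14; Ibarra 1,235/3,990 × $58,830 = 18,209.29; Chaudhri 249/3,990 × $58,830 = 3,671.35.
After rounding ($1): Bergstrom $13,594; Lindqvist $17,192; Sato $6,163; Ibarra $18,209; Chaudhri $3,671. Sum = $58,829.
Difference $58,830 − $58,829 = +$1 applied to Sato: Sato becomes $6,164.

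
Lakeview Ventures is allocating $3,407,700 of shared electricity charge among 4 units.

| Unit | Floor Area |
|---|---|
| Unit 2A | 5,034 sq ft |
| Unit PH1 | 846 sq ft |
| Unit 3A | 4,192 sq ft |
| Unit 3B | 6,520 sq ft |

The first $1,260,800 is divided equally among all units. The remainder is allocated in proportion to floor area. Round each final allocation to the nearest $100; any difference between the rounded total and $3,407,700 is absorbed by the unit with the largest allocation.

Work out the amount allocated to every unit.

Unit 2A: $966,600 | Unit PH1: $424,700 | Unit 3A: $857,600 | Unit 3B: $1,158,800

Equal tier: $1,260,800 ÷ 4 = $315,200 apiece.
Remainder $2,146,900 by floor area (total 16,592): Unit 2A 651,367.80 → $651,400; Unit PH1 109,467.06 → $109,500; Unit 3A 542,418.32 → $542,400; Unit 3B 843,646.82 → $843,600.
Totals: Unit 2A $315,200 + $651,400 = $966,600; Unit PH1 $315,200 + $109,500 = $424,700; Unit 3A $315,200 + $542,400 = $857,600; Unit 3B $315,200 + $843,600 = $1,158,800.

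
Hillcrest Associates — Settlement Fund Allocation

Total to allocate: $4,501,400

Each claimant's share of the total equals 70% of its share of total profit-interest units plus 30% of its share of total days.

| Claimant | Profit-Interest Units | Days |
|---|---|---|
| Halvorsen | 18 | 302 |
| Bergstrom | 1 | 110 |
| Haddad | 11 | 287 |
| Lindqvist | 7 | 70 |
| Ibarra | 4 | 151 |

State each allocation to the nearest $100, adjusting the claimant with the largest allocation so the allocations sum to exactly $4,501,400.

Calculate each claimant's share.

Profit-interest units total 41; days total 920.
Combined weights (70% profit-interest units + 30% days): Halvorsen 0.4058; Bergstrom 0.0529; Haddad 0.2814; Lindqvist 0.1423; Ibarra 0.1175.
Proportional shares: Halvorsen 1,826,647.12; Bergstrom 238,316.43; Haddad 1,266,657.20; Lindqvist 640,721.54; Ibarra 529,057.70.
After rounding ($100): Halvorsen $1,826,600; Bergstrom $238,300; Haddad $1,266,700; Lindqvist $640,700; Ibarra $529,100. Sum = $4,501,400.
No rounding difference to absorb.

Halvorsen: $1,826,600 | Bergstrom: $238,300 | Haddad: $1,266,700 | Lindqvist: $640,700 | Ibarra: $529,100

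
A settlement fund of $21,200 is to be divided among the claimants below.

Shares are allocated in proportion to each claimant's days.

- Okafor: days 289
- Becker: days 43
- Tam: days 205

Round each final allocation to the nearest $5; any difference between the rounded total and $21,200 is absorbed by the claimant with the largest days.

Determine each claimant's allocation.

Okafor: $11,405; Becker: $1,700; Tam: $8,095

Days total: 537.
Pro-rata amounts: Okafor 289/537 × $21,200 = 11,409.31; Becker 43/537 × $21,200 = 1,697.58; Tam 205/537 × $21,200 = 8,093.11.
After rounding ($5): Okafor $11,410; Becker $1,700; Tam $8,095. Sum = $21,205.
Difference $21,200 − $21,205 = −$5 applied to largest days (Okafor): Okafor becomes $11,405.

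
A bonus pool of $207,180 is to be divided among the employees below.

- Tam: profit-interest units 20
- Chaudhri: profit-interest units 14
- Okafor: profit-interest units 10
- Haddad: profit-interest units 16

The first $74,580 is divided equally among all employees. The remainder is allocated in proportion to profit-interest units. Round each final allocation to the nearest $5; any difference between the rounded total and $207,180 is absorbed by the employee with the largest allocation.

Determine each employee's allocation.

First tranche $74,580 split equally: $18,645 each.
Remainder $132,600 by profit-interest units (total 60): Tam 44,200.00 → $44,200; Chaudhri 30,940.00 → $30,940; Okafor 22,100.00 → $22,100; Haddad 35,360.00 → $35,360.
Totals: Tam $18,645 + $44,200 = $62,845; Chaudhri $18,645 + $30,940 = $49,585; Okafor $18,645 + $22,100 = $40,745; Haddad $18,645 + $35,360 = $54,005.

Tam: $62,845; Chaudhri: $49,585; Okafor: $40,745; Haddad: $54,005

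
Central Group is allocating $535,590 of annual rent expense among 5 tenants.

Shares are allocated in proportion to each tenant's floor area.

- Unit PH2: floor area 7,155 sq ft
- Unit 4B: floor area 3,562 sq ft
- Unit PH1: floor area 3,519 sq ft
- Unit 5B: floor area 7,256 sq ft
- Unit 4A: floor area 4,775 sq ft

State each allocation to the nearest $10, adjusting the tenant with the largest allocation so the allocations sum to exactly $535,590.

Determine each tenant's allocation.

Total floor area = 26,267.
Unrounded shares: Unit PH2 7,155/26,267 × $535,590 = 145,892.05; Unit 4B 3,562/26,267 × $535,590 = 72,629.98; Unit PH1 3,519/26,267 × $535,590 = 71,753.20; Unit 5B 7,256/26,267 × $535,590 = 147,951.46; Unit 4A 4,775/26,267 × $535,590 = 97,363.32.
At nearest $10: Unit PH2 $145,890; Unit 4B $72,630; Unit PH1 $71,750; Unit 5B $147,950; Unit 4A $97,360. Sum = $535,580.
Difference $535,590 − $535,580 = +$10 applied to largest allocation (Unit 5B): Unit 5B becomes $147,960.

Unit PH2: $145,890 · Unit 4B: $72,630 · Unit PH1: $71,750 · Unit 5B: $147,960 · Unit 4A: $97,360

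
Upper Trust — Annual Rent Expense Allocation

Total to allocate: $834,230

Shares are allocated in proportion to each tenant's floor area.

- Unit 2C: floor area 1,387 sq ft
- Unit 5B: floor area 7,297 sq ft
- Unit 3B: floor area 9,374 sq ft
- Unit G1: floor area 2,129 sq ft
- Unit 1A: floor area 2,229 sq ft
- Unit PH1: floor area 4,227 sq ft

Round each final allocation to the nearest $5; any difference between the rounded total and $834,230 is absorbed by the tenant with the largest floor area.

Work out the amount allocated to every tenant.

Total floor area = 1,387 + 7,297 + 9,374 + 2,129 + 2,229 + 4,227 = 26,643.
Pro-rata amounts: Unit 2C 43,428.93; Unit 5B 228,479.39; Unit 3B 293,513.19; Unit G1 66,662.00; Unit 1A 69,793.14; Unit PH1 132,353.35.
After rounding ($5): Unit 2C $43,430; Unit 5B $228,480; Unit 3B $293,515; Unit G1 $66,660; Unit 1A $69,795; Unit PH1 $132,355. Sum = $834,235.
Difference $834,230 − $834,235 = −$5 applied to largest floor area (Unit 3B): Unit 3B becomes $293,510.

Unit 2C: $43,430 | Unit 5B: $228,480 | Unit 3B: $293,510 | Unit G1: $66,660 | Unit 1A: $69,795 | Unit PH1: $132,355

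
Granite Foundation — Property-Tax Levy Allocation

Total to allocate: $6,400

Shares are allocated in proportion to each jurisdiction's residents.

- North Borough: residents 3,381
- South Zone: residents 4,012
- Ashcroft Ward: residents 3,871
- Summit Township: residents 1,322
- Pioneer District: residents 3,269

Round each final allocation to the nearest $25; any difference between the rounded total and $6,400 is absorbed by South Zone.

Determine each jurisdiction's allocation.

North Borough: $1,375 · South Zone: $1,600 · Ashcroft Ward: $1,575 · Summit Township: $525 · Pioneer District: $1,325

Combined residents = 15,855.
Proportional shares: North Borough 3,381/15,855 × $6,400 = 1,364.77; South Zone 4,012/15,855 × $6,400 = 1,619.48; Ashcroft Ward 3,871/15,855 × $6,400 = 1,562.56; Summit Township 1,322/15,855 × $6,400 = 533.64; Pioneer District 3,269/15,855 × $6,400 = 1,319.56.
After rounding ($25): North Borough $1,375; South Zone $1,625; Ashcroft Ward $1,575; Summit Township $525; Pioneer District $1,325. Sum = $6,425.
Difference $6,400 − $6,425 = −$25 applied to South Zone: South Zone becomes $1,600.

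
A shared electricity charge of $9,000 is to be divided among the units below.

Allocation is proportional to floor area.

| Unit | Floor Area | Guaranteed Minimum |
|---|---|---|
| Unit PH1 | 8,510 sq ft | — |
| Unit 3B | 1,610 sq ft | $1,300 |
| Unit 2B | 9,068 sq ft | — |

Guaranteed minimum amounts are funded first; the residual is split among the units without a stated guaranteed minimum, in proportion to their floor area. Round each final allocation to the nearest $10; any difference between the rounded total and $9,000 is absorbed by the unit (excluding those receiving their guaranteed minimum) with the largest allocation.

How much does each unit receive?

Unit PH1: $3,730 | Unit 3B: $1,300 | Unit 2B: $3,970

Minimums first: Unit 3B $1,300. Remaining pool $7,700.
Remaining pool split over remaining floor area 17,578: Unit PH1 3,727.78 → $3,730; Unit 2B 3,972.22 → $3,970.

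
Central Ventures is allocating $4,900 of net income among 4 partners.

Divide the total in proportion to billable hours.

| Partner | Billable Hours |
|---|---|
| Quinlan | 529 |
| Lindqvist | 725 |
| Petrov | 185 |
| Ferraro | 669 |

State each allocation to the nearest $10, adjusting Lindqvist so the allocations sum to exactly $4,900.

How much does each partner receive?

Quinlan: $1,230 · Lindqvist: $1,680 · Petrov: $430 · Ferraro: $1,560

Combined billable hours = 2,108.
Raw shares: Quinlan 529/2,108 × $4,900 = 1,229.65; Lindqvist 725/2,108 × $4,900 = 1,685.25; Petrov 185/2,108 × $4,900 = 430.03; Ferraro 669/2,108 × $4,900 = 1,555.08.
After rounding ($10): Quinlan $1,230; Lindqvist $1,690; Petrov $430; Ferraro $1,560. Sum = $4,910.
Difference $4,900 − $4,910 = −$10 applied to Lindqvist: Lindqvist becomes $1,680.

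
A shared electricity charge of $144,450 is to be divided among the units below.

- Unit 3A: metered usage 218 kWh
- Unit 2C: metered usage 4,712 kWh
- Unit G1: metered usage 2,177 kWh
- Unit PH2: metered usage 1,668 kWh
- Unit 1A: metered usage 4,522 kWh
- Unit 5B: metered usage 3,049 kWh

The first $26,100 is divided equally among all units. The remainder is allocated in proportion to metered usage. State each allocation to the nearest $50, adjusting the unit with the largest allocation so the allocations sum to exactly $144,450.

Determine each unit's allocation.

First tranche $26,100 split equally: $4,350 each.
Remainder $118,350 by metered usage (total 16,346): Unit 3A 1,578.39 → $1,600; Unit 2C 34,116.31 → $34,100; Unit G1 15,762.14 → $15,750; Unit PH2 12,076.83 → $12,100; Unit 1A 32,740.65 → $32,750; Unit 5B 22,075.69 → $22,100.
Rounding difference −$50 on remainder applied to Unit 2C.
Totals: Unit 3A $4,350 + $1,600 = $5,950; Unit 2C $4,350 + $34,050 = $38,400; Unit G1 $4,350 + $15,750 = $20,100; Unit PH2 $4,350 + $12,100 = $16,450; Unit 1A $4,350 + $32,750 = $37,100; Unit 5B $4,350 + $22,100 = $26,450.

Unit 3A: $5,950 | Unit 2C: $38,400 | Unit G1: $20,100 | Unit PH2: $16,450 | Unit 1A: $37,100 | Unit 5B: $26,450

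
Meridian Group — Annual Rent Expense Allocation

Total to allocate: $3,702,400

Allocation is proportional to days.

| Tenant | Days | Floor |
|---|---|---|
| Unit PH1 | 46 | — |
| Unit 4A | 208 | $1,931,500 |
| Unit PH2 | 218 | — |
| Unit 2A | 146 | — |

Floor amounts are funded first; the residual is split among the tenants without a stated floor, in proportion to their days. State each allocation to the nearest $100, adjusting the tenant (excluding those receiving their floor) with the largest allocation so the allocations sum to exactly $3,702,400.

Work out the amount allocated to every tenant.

Unit PH1: $198,700 · Unit 4A: $1,931,500 · Unit PH2: $941,600 · Unit 2A: $630,600

Fund the minimums — Unit 4A $1,931,500. Balance $1,770,900.
Balance split over remaining days 410: Unit PH1 198,686.34 → $198,700; Unit PH2 941,600.49 → $941,600; Unit 2A 630,613.17 → $630,600.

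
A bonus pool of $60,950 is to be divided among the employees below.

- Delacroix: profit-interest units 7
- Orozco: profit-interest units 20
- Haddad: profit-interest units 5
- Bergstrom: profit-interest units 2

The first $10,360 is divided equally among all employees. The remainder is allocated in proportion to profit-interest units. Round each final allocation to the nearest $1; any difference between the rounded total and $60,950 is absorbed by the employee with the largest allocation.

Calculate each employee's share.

Delacroix: $13,006 | Orozco: $32,348 | Haddad: $10,030 | Bergstrom: $5,566

Equal tier: $10,360 ÷ 4 = $2,590 apiece.
Remainder $50,590 by profit-interest units (total 34): Delacroix 10,415.59 → $10,416; Orozco 29,758.82 → $29,759; Haddad 7,439.71 → $7,440; Bergstrom 2,975.88 → $2,976.
Rounding difference −$1 on remainder applied to Orozco.
Totals: Delacroix $2,590 + $10,416 = $13,006; Orozco $2,590 + $29,758 = $32,348; Haddad $2,590 + $7,440 = $10,030; Bergstrom $2,590 + $2,976 = $5,566.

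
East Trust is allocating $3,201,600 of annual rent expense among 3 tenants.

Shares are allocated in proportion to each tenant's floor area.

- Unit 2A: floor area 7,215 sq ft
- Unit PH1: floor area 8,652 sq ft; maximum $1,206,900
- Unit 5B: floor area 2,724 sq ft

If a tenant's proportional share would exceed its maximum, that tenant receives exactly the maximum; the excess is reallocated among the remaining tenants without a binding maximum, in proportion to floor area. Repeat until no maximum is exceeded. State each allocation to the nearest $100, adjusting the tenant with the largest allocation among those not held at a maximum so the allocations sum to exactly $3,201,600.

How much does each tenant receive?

Floor area total: 18,591.
Unconstrained shares: Unit 2A 1,242,512.18; Unit PH1 1,489,981.35; Unit 5B 469,106.47.
Capped: Unit PH1 ($1,206,900); remaining pool $1,994,700 reallocated over remaining floor area 9,939.
Shares after redistribution: Unit 2A 1,448,008.90 → $1,448,000; Unit 5B 546,691.10 → $546,700.

Unit 2A: $1,448,000; Unit PH1: $1,206,900; Unit 5B: $546,700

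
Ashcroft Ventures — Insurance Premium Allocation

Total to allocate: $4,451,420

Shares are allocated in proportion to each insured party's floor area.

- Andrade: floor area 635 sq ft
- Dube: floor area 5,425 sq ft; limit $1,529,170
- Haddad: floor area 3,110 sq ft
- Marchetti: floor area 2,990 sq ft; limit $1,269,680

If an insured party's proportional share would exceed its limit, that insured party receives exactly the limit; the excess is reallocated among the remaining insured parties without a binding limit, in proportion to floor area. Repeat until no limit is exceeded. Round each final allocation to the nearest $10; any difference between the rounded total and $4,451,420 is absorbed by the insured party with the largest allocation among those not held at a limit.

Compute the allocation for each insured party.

Andrade: $280,210; Dube: $1,529,170; Haddad: $1,372,360; Marchetti: $1,269,680

Floor area total: 12,160.
Pro-rata shares before constraints: Andrade 232,454.91; Dube 1,985,933.68; Haddad 1,138,479.95; Marchetti 1,094,551.46.
Capped: Dube ($1,529,170); balance $2,922,250 reallocated over remaining floor area 6,735.
Capped: Marchetti ($1,269,680); balance $1,652,570 reallocated over remaining floor area 3,745.
Redistributed shares: Andrade 280,208.80 → $280,210; Haddad 1,372,361.20 → $1,372,360.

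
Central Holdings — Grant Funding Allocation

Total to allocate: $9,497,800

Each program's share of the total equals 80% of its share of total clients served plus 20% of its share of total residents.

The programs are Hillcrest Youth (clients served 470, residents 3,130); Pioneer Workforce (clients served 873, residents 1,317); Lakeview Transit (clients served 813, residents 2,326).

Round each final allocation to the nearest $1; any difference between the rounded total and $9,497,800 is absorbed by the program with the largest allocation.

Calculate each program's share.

Hillcrest Youth: $2,534,230 · Pioneer Workforce: $3,446,020 · Lakeview Transit: $3,517,550

Clients served total 2,156; residents total 6,773.
Combined weights (80% clients served + 20% residents): Hillcrest Youth 0.2668; Pioneer Workforce 0.3628; Lakeview Transit 0.3704.
Pro-rata amounts: Hillcrest Youth 2,534,229.97; Pioneer Workforce 3,446,019.52; Lakeview Transit 3,517,550.51.
At nearest $1: Hillcrest Youth $2,534,230; Pioneer Workforce $3,446,020; Lakeview Transit $3,517,551. Sum = $9,497,801.
Difference $9,497,800 − $9,497,801 = −$1 applied to largest allocation (Lakeview Transit): Lakeview Transit becomes $3,517,550.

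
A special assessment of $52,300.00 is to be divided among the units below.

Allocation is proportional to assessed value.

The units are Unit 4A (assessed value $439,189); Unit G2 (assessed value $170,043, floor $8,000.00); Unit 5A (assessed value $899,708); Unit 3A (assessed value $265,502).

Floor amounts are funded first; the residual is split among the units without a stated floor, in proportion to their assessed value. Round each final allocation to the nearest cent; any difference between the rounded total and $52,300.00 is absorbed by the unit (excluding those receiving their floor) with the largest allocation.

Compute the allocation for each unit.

Unit 4A: $12,126.70; Unit G2: $8,000.00; Unit 5A: $24,842.37; Unit 3A: $7,330.93

Fund the minimums — Unit G2 $8,000.00. Residual $44,300.00.
Residual split over remaining assessed value 1,604,399: Unit 4A 12,126.7046 → $12,126.70; Unit 5A 24,842.3643 → $24,842.36; Unit 3A 7,330.9311 → $7,330.93.
Rounding difference +$0.01 applied to Unit 5A → $24,842.37.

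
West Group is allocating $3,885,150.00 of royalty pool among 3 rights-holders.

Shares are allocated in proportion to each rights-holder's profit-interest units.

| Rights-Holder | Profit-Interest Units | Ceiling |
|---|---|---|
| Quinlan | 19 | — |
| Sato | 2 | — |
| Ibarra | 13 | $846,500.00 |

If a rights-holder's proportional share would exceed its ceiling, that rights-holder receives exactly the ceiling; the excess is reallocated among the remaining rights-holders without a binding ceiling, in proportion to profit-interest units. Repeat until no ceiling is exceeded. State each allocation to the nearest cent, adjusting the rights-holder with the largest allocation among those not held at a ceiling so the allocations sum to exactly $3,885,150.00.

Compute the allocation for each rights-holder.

Quinlan: $2,749,254.76 | Sato: $289,395.24 | Ibarra: $846,500.00

Total profit-interest units = 34.
Pro-rata shares before constraints: Quinlan 2,171,113.2353; Sato 228,538.2353; Ibarra 1,485,498.5294.
Capped: Ibarra ($846,500.00); balance $3,038,650.00 reallocated over remaining profit-interest units 21.
Shares after redistribution: Quinlan 2,749,254.7619 → $2,749,254.76; Sato 289,395.2381 → $289,395.24.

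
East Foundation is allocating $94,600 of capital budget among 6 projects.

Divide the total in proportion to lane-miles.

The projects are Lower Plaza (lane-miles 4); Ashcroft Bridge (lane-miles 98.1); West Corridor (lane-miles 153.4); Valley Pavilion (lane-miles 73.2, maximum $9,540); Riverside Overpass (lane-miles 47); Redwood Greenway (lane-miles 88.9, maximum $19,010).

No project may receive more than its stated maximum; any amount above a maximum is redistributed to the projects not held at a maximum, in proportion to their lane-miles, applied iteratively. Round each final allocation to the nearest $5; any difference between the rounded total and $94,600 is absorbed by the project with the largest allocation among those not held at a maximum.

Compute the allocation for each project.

Lower Plaza: $875 · Ashcroft Bridge: $21,420 · West Corridor: $33,495 · Valley Pavilion: $9,540 · Riverside Overpass: $10,260 · Redwood Greenway: $19,010

Total lane-miles = 464.6.
Unconstrained shares: Lower Plaza 814.46; Ashcroft Bridge 19,974.73; West Corridor 31,234.70; Valley Pavilion 14,904.69; Riverside Overpass 9,569.95; Redwood Greenway 18,101.46.
Cap binds for Valley Pavilion ($9,540); balance $85,060 reallocated over remaining lane-miles 391.4.
Cap binds for Redwood Greenway ($19,010); balance $66,050 reallocated over remaining lane-miles 302.5.
Shares after redistribution: Lower Plaza 873.39 → $875; Ashcroft Bridge 21,419.85 → $21,420; West Corridor 33,494.45 → $33,495; Riverside Overpass 10,262.31 → $10,260.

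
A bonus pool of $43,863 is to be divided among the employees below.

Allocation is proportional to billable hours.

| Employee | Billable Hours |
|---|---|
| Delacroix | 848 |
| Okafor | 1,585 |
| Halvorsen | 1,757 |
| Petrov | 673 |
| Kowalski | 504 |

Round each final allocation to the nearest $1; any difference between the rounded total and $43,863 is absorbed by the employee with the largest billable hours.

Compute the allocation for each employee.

Delacroix: $6,930 | Okafor: $12,954 | Halvorsen: $14,360 | Petrov: $5,500 | Kowalski: $4,119

Total billable hours = 848 + 1,585 + 1,757 + 673 + 504 = 5,367.
Pro-rata amounts: Delacroix 6,930.47; Okafor 12,953.76; Halvorsen 14,359.47; Petrov 5,500.24; Kowalski 4,119.05.
After rounding ($1): Delacroix $6,930; Okafor $12,954; Halvorsen $14,359; Petrov $5,500; Kowalski $4,119. Sum = $43,862.
Difference $43,863 − $43,862 = +$1 applied to largest billable hours (Halvorsen): Halvorsen becomes $14,360.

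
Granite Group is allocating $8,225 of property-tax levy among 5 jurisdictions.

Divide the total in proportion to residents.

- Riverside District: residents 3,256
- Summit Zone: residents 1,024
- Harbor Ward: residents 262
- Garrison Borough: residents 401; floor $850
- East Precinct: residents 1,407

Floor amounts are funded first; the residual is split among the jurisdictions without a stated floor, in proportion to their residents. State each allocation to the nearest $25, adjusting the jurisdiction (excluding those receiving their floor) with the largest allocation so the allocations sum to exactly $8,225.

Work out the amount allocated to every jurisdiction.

Minimums first: Garrison Borough $850. Residual $7,375.
Residual split over remaining residents 5,949: Riverside District 4,036.48 → $4,025; Summit Zone 1,269.46 → $1,275; Harbor Ward 324.80 → $325; East Precinct 1,744.26 → $1,750.

Riverside District: $4,025 · Summit Zone: $1,275 · Harbor Ward: $325 · Garrison Borough: $850 · East Precinct: $1,750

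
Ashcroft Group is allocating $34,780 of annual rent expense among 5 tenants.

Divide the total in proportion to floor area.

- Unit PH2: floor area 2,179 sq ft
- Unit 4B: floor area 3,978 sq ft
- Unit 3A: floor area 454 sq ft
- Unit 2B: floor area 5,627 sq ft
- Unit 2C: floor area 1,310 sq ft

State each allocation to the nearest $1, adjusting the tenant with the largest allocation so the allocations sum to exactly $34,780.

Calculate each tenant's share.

Unit PH2: $5,594 | Unit 4B: $10,212 | Unit 3A: $1,165 | Unit 2B: $14,446 | Unit 2C: $3,363

Total floor area = 13,548.
Pro-rata amounts: Unit PH2 2,179/13,548 × $34,780 = 5,593.86; Unit 4B 3,978/13,548 × $34,780 = 10,212.20; Unit 3A 454/13,548 × $34,780 = 1,165.49; Unit 2B 5,627/13,548 × $34,780 = 14,445.46; Unit 2C 1,310/13,548 × $34,780 = 3,362.99.
At nearest $1: Unit PH2 $5,594; Unit 4B $10,212; Unit 3A $1,165; Unit 2B $14,445; Unit 2C $3,363. Sum = $34,779.
Difference $34,780 − $34,779 = +$1 applied to largest allocation (Unit 2B): Unit 2B becomes $14,446.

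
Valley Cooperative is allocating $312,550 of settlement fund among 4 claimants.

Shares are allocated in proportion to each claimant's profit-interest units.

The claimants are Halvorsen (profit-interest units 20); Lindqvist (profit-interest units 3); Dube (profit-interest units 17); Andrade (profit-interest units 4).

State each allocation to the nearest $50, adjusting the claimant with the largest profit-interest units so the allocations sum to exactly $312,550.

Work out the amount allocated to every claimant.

Halvorsen: $142,100; Lindqvist: $21,300; Dube: $120,750; Andrade: $28,400

Profit-interest units total: 44.
Raw shares: Halvorsen 20/44 × $312,550 = 142,068.18; Lindqvist 3/44 × $312,550 = 21,310.23; Dube 17/44 × $312,550 = 120,757.95; Andrade 4/44 × $312,550 = 28,413.64.
Rounded to nearest $50: Halvorsen $142,050; Lindqvist $21,300; Dube $120,750; Andrade $28,400. Sum = $312,500.
Difference $312,550 − $312,500 = +$50 applied to largest profit-interest units (Halvorsen): Halvorsen becomes $142,100.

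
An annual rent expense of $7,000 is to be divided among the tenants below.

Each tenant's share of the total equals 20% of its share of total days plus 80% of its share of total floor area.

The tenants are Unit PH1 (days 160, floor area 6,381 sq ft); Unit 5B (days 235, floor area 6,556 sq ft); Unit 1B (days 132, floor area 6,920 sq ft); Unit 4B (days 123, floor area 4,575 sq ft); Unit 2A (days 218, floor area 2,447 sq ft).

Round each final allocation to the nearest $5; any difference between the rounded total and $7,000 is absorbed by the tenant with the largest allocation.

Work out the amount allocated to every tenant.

Unit PH1: $1,585 | Unit 5B: $1,750 | Unit 1B: $1,655 | Unit 4B: $1,150 | Unit 2A: $860

Totals — days 868, floor area 26,879.
Blended shares (20% days + 80% floor area): Unit PH1 0.2268; Unit 5B 0.2493; Unit 1B 0.2364; Unit 4B 0.1645; Unit 2A 0.1231.
Pro-rata amounts: Unit PH1 1,587.49; Unit 5B 1,744.92; Unit 1B 1,654.62; Unit 4B 1,151.55; Unit 2A 861.42.
Rounded to nearest $5: Unit PH1 $1,585; Unit 5B $1,745; Unit 1B $1,655; Unit 4B $1,150; Unit 2A $860. Sum = $6,995.
Difference $7,000 − $6,995 = +$5 applied to largest allocation (Unit 5B): Unit 5B becomes $1,750.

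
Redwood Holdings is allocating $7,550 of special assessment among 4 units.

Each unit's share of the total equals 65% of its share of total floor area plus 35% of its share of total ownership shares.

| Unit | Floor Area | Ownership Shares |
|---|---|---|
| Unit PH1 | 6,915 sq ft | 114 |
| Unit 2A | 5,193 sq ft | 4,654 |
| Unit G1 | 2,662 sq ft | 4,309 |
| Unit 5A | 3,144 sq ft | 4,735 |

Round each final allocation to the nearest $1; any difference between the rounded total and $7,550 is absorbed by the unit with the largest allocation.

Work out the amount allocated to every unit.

Totals — floor area 17,914, ownership shares 13,812.
Combined weights (65% floor area + 35% ownership shares): Unit PH1 0.2538; Unit 2A 0.3064; Unit G1 0.2058; Unit 5A 0.2341.
Unrounded shares: Unit PH1 1,916.16; Unit 2A 2,313.01; Unit G1 1,553.64; Unit 5A 1,767.19.
Rounded to nearest $1: Unit PH1 $1,916; Unit 2A $2,313; Unit G1 $1,554; Unit 5A $1,767. Sum = $7,550.
Rounded total matches; no reconciliation needed.

Unit PH1: $1,916 · Unit 2A: $2,313 · Unit G1: $1,554 · Unit 5A: $1,767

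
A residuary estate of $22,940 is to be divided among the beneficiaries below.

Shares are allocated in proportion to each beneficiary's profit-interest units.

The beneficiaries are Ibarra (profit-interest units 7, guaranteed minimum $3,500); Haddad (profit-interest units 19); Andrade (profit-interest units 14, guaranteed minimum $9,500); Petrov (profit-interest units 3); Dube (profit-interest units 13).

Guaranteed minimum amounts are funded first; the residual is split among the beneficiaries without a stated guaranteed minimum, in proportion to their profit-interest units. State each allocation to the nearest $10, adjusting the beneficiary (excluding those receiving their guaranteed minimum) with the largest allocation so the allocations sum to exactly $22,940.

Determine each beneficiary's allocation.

Guaranteed amounts: Ibarra $3,500; Andrade $9,500. Balance $9,940.
Balance split over remaining profit-interest units 35: Haddad 5,396.00 → $5,400; Petrov 852.00 → $850; Dube 3,692.00 → $3,690.

Ibarra: $3,500 · Haddad: $5,400 · Andrade: $9,500 · Petrov: $850 · Dube: $3,690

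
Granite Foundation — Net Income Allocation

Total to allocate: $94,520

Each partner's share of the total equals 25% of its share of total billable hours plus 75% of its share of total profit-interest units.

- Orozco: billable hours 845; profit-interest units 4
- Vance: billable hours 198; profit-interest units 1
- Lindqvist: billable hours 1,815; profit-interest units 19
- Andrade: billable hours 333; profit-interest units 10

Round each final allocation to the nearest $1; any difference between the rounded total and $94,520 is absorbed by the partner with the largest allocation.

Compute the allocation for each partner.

Billable hours total 3,191; profit-interest units total 34.
Composite weights (25% billable hours + 75% profit-interest units): Orozco 0.1544; Vance 0.0376; Lindqvist 0.5613; Andrade 0.2467.
Unrounded shares: Orozco 14,597.40; Vance 3,551.23; Lindqvist 53,055.44; Andrade 23,315.93.
Rounded to nearest $1: Orozco $14,597; Vance $3,551; Lindqvist $53,055; Andrade $23,316. Sum = $94,519.
Difference $94,520 − $94,519 = +$1 applied to largest allocation (Lindqvist): Lindqvist becomes $53,056.

Orozco: $14,597; Vance: $3,551; Lindqvist: $53,056; Andrade: $23,316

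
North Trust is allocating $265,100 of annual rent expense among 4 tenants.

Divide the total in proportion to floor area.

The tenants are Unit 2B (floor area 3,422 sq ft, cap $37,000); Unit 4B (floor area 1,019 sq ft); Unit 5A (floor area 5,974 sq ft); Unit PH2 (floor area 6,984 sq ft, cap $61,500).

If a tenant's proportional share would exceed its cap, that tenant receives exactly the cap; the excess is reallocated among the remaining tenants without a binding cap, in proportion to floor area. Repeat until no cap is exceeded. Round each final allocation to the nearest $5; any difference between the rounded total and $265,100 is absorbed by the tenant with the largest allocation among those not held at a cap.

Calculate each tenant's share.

Sum of floor area: 17,399.
Unconstrained shares: Unit 2B 52,139.33; Unit 4B 15,526.00; Unit 5A 91,022.90; Unit PH2 106,411.77.
Held at cap: Unit 2B ($37,000), Unit PH2 ($61,500); residual $166,600 reallocated over remaining floor area 6,993.
Shares after redistribution: Unit 4B 24,276.48 → $24,275; Unit 5A 142,323.52 → $142,325.

Unit 2B: $37,000 · Unit 4B: $24,275 · Unit 5A: $142,325 · Unit PH2: $61,500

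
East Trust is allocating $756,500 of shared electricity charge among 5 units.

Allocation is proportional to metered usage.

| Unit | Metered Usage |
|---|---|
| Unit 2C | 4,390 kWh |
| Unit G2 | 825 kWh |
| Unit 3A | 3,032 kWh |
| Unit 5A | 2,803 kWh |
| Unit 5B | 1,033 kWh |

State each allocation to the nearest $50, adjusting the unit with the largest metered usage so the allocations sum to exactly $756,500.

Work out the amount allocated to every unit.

Total metered usage = 4,390 + 825 + 3,032 + 2,803 + 1,033 = 12,083.
Pro-rata amounts: Unit 2C 274,851.86; Unit G2 51,652.11; Unit 3A 189,829.35; Unit 5A 175,491.97; Unit 5B 64,674.71.
After rounding ($50): Unit 2C $274,850; Unit G2 $51,650; Unit 3A $189,850; Unit 5A $175,500; Unit 5B $64,650. Sum = $756,500.
Sum already equals the total — no adjustment.

Unit 2C: $274,850 · Unit G2: $51,650 · Unit 3A: $189,850 · Unit 5A: $175,500 · Unit 5B: $64,650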